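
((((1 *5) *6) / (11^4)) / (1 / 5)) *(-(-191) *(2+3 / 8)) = 272175 / 58564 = 4.65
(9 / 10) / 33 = 3 / 110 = 0.03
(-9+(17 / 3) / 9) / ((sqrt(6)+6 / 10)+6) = -12430 / 8451+5650 *sqrt(6) / 25353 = -0.92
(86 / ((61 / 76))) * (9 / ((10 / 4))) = 117648 / 305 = 385.73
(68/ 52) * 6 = 102/ 13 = 7.85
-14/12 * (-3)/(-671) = -7/1342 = -0.01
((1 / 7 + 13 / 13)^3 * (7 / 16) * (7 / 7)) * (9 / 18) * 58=928 / 49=18.94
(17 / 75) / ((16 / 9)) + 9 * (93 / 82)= 169491 / 16400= 10.33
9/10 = 0.90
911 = 911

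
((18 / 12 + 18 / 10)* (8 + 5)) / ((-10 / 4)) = -17.16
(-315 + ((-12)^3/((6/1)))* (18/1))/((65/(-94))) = 7952.40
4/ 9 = 0.44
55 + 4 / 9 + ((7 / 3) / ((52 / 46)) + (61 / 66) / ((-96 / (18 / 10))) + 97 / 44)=24585103 / 411840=59.70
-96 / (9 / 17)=-544 / 3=-181.33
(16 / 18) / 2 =4 / 9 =0.44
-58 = -58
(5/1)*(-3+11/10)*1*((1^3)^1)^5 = -19/2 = -9.50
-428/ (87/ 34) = -14552/ 87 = -167.26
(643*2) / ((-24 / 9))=-1929 / 4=-482.25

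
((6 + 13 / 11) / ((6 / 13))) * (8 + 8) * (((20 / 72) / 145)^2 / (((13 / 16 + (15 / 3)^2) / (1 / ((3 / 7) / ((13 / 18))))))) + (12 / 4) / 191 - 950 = -649771255491847 / 683981094159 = -949.98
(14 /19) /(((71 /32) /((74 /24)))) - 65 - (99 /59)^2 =-940933838 /14087607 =-66.79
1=1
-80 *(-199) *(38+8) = 732320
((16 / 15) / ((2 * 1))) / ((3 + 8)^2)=8 / 1815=0.00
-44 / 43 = -1.02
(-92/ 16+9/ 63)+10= 123/ 28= 4.39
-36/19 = -1.89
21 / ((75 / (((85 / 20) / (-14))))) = -17 / 200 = -0.08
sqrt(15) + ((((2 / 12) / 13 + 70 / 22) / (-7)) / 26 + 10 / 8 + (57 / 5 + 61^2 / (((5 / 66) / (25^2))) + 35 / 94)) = sqrt(15) + 281630930019316 / 9174165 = 30698266.88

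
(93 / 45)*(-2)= -62 / 15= -4.13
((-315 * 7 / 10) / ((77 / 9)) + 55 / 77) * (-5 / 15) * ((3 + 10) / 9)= 50167 / 4158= 12.07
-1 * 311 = -311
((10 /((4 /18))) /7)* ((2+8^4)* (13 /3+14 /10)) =1057284 /7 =151040.57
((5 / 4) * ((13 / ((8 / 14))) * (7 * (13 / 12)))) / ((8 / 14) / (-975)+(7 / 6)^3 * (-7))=-847767375 / 43700504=-19.40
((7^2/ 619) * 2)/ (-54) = -49/ 16713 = -0.00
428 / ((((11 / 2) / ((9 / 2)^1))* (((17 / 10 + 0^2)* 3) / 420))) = 5392800 / 187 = 28838.50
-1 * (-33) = 33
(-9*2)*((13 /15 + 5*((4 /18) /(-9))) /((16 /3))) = -301 /120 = -2.51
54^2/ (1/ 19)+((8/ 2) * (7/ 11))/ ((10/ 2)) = 3047248/ 55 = 55404.51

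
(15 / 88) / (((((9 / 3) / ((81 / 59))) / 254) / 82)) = 2108835 / 1298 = 1624.68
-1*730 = -730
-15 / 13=-1.15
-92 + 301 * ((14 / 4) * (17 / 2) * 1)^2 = 4260989 / 16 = 266311.81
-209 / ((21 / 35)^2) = -5225 / 9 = -580.56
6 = 6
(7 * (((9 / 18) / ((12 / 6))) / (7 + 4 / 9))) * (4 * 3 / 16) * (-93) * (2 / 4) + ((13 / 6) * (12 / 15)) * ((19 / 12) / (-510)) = -8.20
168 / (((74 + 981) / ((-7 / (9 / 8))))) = -3136 / 3165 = -0.99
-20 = -20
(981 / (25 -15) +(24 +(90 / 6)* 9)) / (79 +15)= 2571 / 940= 2.74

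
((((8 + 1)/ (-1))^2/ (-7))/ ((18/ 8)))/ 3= -12/ 7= -1.71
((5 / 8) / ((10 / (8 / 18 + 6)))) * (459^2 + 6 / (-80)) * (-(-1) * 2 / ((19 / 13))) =1059022783 / 9120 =116120.92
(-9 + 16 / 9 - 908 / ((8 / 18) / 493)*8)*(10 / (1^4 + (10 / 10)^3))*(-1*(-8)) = -2900735720 / 9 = -322303968.89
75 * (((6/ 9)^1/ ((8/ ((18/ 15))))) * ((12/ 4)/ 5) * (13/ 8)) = 117/ 16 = 7.31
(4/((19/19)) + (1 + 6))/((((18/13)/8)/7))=4004/9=444.89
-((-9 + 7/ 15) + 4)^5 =1453933568/ 759375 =1914.65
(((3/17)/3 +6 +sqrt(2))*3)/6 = sqrt(2)/2 +103/34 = 3.74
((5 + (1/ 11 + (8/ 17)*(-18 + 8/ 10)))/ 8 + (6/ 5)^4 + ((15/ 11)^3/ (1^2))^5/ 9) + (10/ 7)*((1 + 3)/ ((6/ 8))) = 19540245015820864774972/ 932048497800867129375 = 20.96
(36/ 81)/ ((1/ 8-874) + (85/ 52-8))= -416/ 823905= -0.00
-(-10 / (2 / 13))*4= 260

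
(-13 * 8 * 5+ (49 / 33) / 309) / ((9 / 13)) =-68931083 / 91773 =-751.10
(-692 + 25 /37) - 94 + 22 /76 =-1103759 /1406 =-785.03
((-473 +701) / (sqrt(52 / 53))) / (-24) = -19*sqrt(689) / 52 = -9.59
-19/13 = -1.46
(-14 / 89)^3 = -2744 / 704969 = -0.00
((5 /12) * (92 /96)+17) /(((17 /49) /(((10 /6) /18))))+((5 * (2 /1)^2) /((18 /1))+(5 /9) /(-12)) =1509215 /264384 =5.71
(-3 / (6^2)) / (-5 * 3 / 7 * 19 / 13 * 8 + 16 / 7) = 13 / 3552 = 0.00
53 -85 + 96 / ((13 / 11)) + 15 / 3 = 705 / 13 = 54.23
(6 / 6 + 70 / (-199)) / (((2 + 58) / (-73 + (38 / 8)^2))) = -34701 / 63680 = -0.54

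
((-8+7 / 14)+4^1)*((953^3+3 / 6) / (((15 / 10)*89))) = -12117324485 / 534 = -22691618.89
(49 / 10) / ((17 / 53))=2597 / 170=15.28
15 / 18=5 / 6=0.83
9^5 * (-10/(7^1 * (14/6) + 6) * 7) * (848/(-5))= 2103089184/67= 31389390.81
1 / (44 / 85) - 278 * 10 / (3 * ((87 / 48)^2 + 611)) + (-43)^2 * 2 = 76771589567 / 20757924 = 3698.42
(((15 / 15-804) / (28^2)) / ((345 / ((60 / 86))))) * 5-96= -37222063 / 387688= -96.01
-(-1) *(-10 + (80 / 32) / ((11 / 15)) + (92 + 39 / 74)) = 34976 / 407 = 85.94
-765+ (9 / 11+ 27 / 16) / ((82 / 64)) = -344133 / 451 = -763.04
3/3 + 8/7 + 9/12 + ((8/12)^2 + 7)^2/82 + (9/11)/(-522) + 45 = 1440655439/29663172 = 48.57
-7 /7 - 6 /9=-1.67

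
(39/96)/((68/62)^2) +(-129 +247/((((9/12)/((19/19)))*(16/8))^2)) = -6287179/332928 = -18.88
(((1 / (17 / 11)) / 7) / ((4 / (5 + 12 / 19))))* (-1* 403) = -474331 / 9044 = -52.45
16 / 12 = 4 / 3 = 1.33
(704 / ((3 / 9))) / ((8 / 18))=4752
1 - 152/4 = -37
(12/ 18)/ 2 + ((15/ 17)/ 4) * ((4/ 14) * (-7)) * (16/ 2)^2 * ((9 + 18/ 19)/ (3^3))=-9757/ 969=-10.07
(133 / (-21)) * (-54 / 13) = 342 / 13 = 26.31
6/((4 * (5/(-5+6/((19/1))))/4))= -534/95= -5.62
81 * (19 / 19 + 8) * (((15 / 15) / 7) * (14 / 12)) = 243 / 2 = 121.50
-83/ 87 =-0.95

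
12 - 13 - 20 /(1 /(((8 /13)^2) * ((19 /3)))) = -24827 /507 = -48.97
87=87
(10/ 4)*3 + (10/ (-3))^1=25/ 6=4.17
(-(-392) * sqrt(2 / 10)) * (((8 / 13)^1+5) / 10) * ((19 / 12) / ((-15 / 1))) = -67963 * sqrt(5) / 14625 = -10.39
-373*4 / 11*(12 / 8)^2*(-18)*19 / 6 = 191349 / 11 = 17395.36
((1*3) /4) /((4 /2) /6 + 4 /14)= 63 /52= 1.21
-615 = -615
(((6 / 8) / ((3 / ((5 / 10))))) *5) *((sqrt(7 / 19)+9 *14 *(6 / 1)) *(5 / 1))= 25 *sqrt(133) / 152+4725 / 2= 2364.40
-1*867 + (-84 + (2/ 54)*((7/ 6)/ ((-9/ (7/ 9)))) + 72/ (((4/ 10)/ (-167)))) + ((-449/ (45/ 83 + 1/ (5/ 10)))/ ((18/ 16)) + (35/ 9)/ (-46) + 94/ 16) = -7937770902197/ 254724264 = -31162.21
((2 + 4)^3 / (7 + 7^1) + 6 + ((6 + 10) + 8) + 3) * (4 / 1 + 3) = 339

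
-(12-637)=625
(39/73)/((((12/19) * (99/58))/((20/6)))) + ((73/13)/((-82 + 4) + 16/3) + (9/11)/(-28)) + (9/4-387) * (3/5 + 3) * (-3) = 17878911273089/4301076780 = 4156.85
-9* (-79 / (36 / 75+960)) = 1975 / 2668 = 0.74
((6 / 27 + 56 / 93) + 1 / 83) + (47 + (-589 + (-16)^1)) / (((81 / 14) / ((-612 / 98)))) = 97765495 / 162099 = 603.12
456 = 456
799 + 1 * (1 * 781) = 1580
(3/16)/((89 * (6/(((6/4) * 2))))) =3/2848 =0.00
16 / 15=1.07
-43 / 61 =-0.70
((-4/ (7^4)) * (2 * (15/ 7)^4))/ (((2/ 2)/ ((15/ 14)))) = -3037500/ 40353607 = -0.08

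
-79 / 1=-79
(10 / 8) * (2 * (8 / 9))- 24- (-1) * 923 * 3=2747.22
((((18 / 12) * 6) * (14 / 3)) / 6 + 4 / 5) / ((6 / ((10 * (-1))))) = -13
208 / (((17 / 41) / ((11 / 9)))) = 93808 / 153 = 613.12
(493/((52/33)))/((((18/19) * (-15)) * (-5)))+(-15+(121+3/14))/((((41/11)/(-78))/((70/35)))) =-29825224781/6715800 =-4441.05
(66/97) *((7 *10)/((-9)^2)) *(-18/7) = -440/291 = -1.51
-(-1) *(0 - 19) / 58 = -19 / 58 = -0.33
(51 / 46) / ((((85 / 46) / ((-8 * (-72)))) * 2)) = 172.80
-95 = -95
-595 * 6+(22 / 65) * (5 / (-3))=-139252 / 39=-3570.56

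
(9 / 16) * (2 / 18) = 1 / 16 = 0.06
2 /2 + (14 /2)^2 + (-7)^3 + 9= -284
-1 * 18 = -18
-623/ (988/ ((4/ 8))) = -623/ 1976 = -0.32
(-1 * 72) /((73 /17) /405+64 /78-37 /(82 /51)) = 528437520 /162796037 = 3.25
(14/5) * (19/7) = 38/5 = 7.60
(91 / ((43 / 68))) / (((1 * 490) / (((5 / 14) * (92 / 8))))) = 5083 / 4214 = 1.21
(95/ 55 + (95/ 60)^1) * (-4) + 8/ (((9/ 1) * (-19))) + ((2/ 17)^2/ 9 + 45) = 17239108/ 543609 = 31.71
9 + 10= 19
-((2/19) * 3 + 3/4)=-81/76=-1.07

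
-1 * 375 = -375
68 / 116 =17 / 29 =0.59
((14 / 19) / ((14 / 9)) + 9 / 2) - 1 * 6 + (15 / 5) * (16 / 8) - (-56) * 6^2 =76797 / 38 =2020.97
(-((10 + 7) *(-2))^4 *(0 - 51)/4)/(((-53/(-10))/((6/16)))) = 63893565/53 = 1205538.96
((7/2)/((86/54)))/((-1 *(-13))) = 189/1118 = 0.17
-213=-213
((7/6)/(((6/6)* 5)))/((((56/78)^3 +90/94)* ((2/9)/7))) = 409834971/74021980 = 5.54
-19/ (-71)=0.27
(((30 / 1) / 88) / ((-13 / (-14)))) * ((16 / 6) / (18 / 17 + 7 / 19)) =45220 / 65923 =0.69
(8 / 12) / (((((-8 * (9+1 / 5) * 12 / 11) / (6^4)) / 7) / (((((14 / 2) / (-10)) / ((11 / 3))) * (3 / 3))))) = 1323 / 92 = 14.38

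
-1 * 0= 0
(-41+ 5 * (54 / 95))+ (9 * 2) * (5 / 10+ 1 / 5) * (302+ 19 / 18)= 143653 / 38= 3780.34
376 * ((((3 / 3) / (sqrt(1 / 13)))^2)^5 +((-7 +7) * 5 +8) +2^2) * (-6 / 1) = -837664080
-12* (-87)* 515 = 537660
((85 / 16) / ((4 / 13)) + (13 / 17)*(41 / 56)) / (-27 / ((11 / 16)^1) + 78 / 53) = -26382499 / 55947136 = -0.47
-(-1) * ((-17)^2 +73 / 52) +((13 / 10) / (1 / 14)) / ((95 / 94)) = 308.41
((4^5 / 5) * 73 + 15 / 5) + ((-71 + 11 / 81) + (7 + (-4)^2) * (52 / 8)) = 12175949 / 810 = 15032.04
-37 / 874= -0.04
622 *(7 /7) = 622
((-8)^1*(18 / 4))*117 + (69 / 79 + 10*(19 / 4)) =-657853 / 158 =-4163.63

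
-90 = -90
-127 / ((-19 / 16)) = 2032 / 19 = 106.95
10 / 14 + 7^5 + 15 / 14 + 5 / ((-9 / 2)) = 2117767 / 126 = 16807.67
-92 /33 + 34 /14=-83 /231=-0.36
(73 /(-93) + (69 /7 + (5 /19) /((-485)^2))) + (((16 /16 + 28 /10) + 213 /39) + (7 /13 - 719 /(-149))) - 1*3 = 358910725930 /17340608229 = 20.70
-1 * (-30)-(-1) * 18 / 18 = 31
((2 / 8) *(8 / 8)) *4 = 1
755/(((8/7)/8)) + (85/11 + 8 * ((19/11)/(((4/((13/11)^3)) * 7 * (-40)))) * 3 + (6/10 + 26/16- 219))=4161702873/819896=5075.89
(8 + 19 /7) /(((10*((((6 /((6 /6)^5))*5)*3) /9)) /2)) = 3 /14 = 0.21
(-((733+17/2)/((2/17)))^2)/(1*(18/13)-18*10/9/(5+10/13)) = 123940931595/6496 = 19079576.91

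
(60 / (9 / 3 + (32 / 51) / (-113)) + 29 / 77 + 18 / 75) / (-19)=-686110559 / 631174775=-1.09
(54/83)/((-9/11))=-0.80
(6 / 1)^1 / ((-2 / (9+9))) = -54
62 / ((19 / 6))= 372 / 19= 19.58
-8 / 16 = -1 / 2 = -0.50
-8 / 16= -1 / 2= -0.50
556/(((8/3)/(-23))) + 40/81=-776791/162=-4795.01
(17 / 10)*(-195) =-663 / 2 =-331.50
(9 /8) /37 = 9 /296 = 0.03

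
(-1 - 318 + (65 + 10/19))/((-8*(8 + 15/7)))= 4214/1349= 3.12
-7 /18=-0.39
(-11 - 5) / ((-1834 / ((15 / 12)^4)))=625 / 29344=0.02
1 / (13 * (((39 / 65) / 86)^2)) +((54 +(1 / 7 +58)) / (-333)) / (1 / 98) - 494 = 506656 / 481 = 1053.34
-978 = -978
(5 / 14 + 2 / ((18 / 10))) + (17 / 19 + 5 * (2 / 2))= 17627 / 2394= 7.36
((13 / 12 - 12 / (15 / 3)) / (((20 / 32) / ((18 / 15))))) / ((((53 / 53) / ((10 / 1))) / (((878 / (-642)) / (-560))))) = -34681 / 561750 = -0.06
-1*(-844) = 844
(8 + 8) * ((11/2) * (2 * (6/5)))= 1056/5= 211.20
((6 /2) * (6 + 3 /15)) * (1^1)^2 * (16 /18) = 248 /15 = 16.53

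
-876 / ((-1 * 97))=876 / 97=9.03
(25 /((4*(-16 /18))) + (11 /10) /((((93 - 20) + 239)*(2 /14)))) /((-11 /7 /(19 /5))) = 5814893 /343200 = 16.94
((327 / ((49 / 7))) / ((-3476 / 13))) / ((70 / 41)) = -0.10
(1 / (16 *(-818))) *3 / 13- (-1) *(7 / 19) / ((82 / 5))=2975183 / 132542176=0.02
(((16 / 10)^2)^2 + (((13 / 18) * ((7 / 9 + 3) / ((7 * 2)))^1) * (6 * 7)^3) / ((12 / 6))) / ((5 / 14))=189679532 / 9375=20232.48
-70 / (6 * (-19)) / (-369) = -35 / 21033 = -0.00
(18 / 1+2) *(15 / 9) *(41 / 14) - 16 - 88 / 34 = 28214 / 357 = 79.03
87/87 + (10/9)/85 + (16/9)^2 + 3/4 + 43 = 263963/5508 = 47.92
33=33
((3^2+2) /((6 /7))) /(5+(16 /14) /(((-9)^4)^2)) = 7734060873 /3013270486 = 2.57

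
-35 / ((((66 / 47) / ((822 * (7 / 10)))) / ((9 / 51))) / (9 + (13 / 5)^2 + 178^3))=-14273332345.39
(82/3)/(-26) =-41/39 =-1.05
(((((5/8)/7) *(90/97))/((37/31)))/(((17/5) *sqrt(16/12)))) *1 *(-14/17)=-34875 *sqrt(3)/4148884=-0.01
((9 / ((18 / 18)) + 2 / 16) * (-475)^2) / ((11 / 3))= 49411875 / 88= 561498.58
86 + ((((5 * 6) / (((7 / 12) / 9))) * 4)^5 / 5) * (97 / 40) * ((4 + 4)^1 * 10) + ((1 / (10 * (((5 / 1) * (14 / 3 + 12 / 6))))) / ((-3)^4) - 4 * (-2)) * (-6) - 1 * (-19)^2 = 63836526363499536531008693 / 75631500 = 844046810700561757.09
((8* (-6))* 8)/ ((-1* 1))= 384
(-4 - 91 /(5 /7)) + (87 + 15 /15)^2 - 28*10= 36663 /5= 7332.60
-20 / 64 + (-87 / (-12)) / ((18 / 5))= 245 / 144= 1.70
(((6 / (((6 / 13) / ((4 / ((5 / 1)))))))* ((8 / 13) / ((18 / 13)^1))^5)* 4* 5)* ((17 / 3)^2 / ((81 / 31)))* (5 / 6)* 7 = 33393418240 / 129140163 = 258.58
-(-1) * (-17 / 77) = -17 / 77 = -0.22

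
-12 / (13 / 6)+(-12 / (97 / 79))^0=-59 / 13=-4.54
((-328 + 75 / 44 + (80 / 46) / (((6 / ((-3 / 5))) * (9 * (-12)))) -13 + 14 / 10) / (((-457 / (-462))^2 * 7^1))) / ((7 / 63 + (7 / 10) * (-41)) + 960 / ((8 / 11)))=-21327332334 / 558299532629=-0.04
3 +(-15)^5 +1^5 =-759371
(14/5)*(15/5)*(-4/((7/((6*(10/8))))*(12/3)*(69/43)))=-129/23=-5.61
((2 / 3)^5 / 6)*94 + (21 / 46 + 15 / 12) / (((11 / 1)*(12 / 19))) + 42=130754725 / 2950992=44.31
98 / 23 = 4.26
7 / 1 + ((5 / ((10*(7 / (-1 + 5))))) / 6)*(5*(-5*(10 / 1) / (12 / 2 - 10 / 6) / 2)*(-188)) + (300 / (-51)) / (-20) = 410784 / 1547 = 265.54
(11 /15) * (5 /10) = 11 /30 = 0.37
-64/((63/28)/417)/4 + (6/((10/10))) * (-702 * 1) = -21532/3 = -7177.33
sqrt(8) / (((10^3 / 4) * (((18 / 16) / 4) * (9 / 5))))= 32 * sqrt(2) / 2025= 0.02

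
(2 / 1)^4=16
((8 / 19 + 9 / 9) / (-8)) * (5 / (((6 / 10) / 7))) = -1575 / 152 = -10.36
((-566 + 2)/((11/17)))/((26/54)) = -258876/143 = -1810.32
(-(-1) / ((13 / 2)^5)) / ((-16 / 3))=-6 / 371293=-0.00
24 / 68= 6 / 17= 0.35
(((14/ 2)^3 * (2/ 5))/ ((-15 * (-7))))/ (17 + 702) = 98/ 53925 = 0.00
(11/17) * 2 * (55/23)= 1210/391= 3.09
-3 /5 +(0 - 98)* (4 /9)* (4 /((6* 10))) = -473 /135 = -3.50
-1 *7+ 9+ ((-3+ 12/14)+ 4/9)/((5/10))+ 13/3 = 185/63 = 2.94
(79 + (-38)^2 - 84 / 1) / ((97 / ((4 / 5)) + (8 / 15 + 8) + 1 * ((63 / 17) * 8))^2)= 1497135600 / 26444939161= 0.06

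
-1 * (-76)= 76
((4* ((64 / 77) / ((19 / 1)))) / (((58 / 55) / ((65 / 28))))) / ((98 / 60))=312000 / 1322951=0.24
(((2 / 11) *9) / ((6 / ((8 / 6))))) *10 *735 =29400 / 11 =2672.73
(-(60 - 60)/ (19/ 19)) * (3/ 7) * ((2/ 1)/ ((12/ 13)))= 0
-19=-19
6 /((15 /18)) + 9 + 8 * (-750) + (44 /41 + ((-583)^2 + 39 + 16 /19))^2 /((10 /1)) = 11555228746.15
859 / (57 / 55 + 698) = 47245 / 38447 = 1.23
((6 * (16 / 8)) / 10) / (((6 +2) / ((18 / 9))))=3 / 10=0.30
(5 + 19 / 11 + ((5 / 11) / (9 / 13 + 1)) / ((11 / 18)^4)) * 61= 935099134 / 1771561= 527.84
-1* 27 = -27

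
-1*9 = -9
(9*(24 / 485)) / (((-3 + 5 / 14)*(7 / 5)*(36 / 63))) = -756 / 3589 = -0.21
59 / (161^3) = 0.00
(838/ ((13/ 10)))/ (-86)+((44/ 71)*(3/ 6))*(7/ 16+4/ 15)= -34659619/ 4762680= -7.28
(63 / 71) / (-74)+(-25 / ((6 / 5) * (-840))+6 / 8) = 2019935 / 2648016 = 0.76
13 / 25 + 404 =10113 / 25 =404.52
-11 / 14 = -0.79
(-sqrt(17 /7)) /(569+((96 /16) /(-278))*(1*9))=-0.00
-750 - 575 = -1325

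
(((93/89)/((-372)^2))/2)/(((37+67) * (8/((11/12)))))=11/2644402176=0.00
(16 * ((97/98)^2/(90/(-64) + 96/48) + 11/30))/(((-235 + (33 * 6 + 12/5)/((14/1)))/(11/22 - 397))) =2188655417/37752981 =57.97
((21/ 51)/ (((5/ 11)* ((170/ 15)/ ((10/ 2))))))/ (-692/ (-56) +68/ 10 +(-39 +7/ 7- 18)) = -0.01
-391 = -391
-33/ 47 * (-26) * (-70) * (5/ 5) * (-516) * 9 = 5934439.15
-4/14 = -0.29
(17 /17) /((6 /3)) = 1 /2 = 0.50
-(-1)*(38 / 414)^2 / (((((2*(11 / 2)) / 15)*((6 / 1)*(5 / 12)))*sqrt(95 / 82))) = 38*sqrt(7790) / 785565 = 0.00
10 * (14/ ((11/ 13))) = 1820/ 11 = 165.45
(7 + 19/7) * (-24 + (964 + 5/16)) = 255765/28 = 9134.46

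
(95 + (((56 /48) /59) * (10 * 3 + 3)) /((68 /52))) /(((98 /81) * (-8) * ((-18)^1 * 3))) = 574713 /3145408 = 0.18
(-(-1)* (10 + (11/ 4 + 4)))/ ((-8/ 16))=-67/ 2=-33.50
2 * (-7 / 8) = -7 / 4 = -1.75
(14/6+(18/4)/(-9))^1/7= 11/42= 0.26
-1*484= -484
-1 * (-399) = 399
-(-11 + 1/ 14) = 153/ 14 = 10.93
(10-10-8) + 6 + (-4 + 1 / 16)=-95 / 16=-5.94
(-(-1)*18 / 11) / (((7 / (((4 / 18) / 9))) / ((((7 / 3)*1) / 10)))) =2 / 1485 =0.00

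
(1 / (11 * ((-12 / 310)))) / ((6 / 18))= -155 / 22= -7.05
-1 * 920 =-920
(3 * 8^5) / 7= 98304 / 7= 14043.43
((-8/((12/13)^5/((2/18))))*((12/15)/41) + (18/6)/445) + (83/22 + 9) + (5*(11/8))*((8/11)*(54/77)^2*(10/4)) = 18.90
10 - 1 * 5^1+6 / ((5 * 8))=103 / 20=5.15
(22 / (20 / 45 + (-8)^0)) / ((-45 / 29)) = -638 / 65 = -9.82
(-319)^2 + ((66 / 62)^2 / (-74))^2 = 514625831739877 / 5057200996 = 101761.00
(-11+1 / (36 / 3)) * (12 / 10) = -131 / 10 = -13.10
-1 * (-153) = 153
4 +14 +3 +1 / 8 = 169 / 8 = 21.12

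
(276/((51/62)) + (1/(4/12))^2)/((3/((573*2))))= 131610.24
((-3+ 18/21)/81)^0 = 1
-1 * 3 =-3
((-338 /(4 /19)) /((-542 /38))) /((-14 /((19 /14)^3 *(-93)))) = 38916847983 /20821472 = 1869.07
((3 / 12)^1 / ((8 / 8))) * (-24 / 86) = -3 / 43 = -0.07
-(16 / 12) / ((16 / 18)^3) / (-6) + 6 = 1617 / 256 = 6.32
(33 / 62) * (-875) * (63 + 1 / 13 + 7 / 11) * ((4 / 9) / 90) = -531475 / 3627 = -146.53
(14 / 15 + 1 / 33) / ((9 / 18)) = 106 / 55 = 1.93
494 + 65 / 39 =1487 / 3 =495.67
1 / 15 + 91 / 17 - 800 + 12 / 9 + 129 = -56461 / 85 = -664.25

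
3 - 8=-5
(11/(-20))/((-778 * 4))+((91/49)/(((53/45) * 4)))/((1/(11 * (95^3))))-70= 3717725.23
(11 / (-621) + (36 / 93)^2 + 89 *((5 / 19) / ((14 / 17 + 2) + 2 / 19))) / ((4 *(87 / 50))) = 1.17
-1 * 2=-2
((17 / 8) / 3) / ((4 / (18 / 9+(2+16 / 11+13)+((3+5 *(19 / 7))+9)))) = 9605 / 1232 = 7.80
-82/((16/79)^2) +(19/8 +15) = -253657/128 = -1981.70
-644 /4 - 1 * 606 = -767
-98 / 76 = -1.29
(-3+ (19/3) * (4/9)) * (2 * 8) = -80/27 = -2.96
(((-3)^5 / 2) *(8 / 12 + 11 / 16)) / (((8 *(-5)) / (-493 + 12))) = -506493 / 256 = -1978.49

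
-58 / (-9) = 58 / 9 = 6.44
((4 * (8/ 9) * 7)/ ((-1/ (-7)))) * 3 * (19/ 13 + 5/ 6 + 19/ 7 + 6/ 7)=358736/ 117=3066.12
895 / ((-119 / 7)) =-52.65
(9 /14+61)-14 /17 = 14475 /238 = 60.82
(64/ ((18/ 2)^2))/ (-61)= -64/ 4941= -0.01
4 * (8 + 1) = 36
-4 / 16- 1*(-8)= 7.75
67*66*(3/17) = 13266/17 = 780.35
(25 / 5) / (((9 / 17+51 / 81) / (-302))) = -346545 / 266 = -1302.80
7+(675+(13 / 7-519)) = 1154 / 7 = 164.86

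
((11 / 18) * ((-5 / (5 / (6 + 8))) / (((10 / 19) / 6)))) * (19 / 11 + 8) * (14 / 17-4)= 256158 / 85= 3013.62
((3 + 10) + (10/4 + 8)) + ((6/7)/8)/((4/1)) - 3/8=2593/112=23.15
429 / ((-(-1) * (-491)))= -0.87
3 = 3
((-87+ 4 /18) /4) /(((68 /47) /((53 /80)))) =-1945471 /195840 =-9.93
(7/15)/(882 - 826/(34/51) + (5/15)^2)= -21/16060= -0.00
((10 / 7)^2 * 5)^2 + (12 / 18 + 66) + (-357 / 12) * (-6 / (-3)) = 1603243 / 14406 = 111.29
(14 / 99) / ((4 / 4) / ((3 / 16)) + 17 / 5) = 70 / 4323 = 0.02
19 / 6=3.17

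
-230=-230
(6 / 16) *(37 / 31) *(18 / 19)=999 / 2356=0.42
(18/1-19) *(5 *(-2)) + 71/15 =221/15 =14.73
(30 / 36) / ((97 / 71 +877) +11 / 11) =71 / 74922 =0.00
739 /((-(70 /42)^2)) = -6651 /25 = -266.04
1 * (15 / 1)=15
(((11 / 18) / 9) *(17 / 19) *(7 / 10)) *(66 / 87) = 14399 / 446310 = 0.03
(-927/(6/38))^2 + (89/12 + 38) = 413624237/12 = 34468686.42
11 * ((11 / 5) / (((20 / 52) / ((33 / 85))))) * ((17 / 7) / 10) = 51909 / 8750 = 5.93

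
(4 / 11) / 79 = 4 / 869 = 0.00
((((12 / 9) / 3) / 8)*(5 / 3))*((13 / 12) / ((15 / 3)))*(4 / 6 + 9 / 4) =455 / 7776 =0.06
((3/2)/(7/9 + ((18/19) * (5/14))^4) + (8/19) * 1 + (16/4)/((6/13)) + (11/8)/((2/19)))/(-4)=-6105539557753/1015608066432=-6.01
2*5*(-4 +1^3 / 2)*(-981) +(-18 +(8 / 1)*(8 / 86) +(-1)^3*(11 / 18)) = 26561461 / 774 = 34317.13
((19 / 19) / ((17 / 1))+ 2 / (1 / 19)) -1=630 / 17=37.06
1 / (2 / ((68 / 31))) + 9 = 313 / 31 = 10.10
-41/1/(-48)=41/48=0.85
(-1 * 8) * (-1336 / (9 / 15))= 53440 / 3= 17813.33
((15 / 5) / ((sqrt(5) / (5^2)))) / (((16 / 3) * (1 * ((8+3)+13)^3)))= 5 * sqrt(5) / 24576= 0.00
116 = 116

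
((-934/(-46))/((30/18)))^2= 1962801/13225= 148.42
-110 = -110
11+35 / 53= 618 / 53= 11.66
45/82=0.55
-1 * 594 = -594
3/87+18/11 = 533/319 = 1.67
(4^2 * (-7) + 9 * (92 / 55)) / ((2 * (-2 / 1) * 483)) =1333 / 26565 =0.05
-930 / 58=-465 / 29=-16.03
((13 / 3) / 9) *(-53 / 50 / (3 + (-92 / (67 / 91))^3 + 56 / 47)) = 9739608229 / 37232170300185750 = 0.00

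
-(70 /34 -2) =-1 /17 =-0.06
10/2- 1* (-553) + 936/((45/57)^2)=51494/25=2059.76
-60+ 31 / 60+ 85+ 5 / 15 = 517 / 20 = 25.85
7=7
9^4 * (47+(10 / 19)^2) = 111976587 / 361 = 310184.45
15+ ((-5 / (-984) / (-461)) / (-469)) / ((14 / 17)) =44677427845 / 2978495184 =15.00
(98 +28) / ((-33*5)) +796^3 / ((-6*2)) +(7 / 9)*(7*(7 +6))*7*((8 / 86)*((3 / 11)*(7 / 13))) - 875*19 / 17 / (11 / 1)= -5069441723611 / 120615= -42029944.23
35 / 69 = 0.51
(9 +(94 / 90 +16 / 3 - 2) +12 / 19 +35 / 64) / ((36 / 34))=13540789 / 984960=13.75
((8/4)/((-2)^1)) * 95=-95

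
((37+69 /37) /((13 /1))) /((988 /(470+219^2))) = 1832731 /12506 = 146.55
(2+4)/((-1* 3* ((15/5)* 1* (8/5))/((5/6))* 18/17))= -425/1296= -0.33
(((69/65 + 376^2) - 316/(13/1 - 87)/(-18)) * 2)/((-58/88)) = -269288919856/627705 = -429005.54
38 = 38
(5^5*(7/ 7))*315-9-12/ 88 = 21656049/ 22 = 984365.86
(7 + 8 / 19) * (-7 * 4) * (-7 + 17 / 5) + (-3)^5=47979 / 95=505.04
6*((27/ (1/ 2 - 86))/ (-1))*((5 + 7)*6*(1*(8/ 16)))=1296/ 19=68.21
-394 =-394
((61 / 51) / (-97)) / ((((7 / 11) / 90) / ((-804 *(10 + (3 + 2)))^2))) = -2927779668000 / 11543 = -253641139.05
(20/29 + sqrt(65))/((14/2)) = 20/203 + sqrt(65)/7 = 1.25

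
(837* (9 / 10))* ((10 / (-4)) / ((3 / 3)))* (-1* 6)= 11299.50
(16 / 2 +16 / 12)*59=1652 / 3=550.67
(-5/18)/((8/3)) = -5/48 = -0.10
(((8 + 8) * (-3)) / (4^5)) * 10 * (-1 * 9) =135 / 32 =4.22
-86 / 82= -43 / 41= -1.05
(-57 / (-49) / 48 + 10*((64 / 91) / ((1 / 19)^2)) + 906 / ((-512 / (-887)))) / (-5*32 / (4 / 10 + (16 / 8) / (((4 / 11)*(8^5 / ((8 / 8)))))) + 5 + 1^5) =-87852629926353 / 8421370420736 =-10.43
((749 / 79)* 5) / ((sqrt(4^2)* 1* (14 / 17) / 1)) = 9095 / 632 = 14.39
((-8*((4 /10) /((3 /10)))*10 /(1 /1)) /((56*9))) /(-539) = 40 /101871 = 0.00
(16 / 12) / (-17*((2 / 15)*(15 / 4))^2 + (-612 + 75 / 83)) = -1328 / 612885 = -0.00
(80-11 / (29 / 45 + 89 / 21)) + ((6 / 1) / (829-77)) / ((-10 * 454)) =102059651693 / 1312713760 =77.75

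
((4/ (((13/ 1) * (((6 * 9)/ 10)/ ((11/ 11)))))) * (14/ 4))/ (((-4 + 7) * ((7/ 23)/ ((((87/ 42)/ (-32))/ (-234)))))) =3335/ 55194048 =0.00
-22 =-22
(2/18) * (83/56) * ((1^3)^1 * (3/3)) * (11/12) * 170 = 77605/3024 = 25.66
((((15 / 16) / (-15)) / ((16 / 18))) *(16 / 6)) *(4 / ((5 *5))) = -0.03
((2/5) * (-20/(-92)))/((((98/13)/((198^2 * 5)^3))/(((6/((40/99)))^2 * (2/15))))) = 2878963446615110712/1127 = 2554537219711722.02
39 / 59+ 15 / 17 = 1548 / 1003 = 1.54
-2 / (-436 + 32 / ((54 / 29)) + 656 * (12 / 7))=-189 / 66694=-0.00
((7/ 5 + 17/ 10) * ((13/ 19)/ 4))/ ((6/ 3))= 403/ 1520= 0.27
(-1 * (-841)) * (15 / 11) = 12615 / 11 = 1146.82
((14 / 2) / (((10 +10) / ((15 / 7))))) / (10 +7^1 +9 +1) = 1 / 36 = 0.03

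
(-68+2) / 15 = -22 / 5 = -4.40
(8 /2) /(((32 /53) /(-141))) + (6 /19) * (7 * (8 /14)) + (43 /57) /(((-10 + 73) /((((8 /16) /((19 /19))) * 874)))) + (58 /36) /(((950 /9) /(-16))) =-666398567 /718200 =-927.87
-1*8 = -8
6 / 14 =3 / 7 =0.43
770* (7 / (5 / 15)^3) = 145530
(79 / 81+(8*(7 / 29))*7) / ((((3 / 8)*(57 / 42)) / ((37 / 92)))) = 35268548 / 3079539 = 11.45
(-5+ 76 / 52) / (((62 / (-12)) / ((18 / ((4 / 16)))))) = 19872 / 403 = 49.31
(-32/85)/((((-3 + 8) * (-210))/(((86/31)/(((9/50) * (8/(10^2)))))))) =6880/99603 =0.07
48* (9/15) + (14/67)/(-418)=2016397/70015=28.80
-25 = -25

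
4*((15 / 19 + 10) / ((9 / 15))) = 4100 / 57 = 71.93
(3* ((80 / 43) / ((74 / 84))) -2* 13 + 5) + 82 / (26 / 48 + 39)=-19010031 / 1509859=-12.59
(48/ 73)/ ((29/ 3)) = 144/ 2117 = 0.07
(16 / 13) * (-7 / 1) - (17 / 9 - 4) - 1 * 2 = -995 / 117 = -8.50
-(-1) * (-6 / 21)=-2 / 7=-0.29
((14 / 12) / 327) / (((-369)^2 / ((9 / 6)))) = 7 / 178098588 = 0.00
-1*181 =-181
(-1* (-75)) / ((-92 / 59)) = -4425 / 92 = -48.10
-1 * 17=-17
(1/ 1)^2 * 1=1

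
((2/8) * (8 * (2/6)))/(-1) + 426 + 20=445.33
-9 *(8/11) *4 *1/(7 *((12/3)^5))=-9/2464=-0.00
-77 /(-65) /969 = 77 /62985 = 0.00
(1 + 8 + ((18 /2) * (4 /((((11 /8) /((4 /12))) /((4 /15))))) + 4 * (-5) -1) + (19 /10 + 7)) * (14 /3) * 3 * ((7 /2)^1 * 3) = -2499 /22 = -113.59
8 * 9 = 72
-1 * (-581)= 581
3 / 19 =0.16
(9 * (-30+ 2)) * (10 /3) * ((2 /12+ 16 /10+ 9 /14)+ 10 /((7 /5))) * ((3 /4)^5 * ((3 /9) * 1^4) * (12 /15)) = -81243 /160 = -507.77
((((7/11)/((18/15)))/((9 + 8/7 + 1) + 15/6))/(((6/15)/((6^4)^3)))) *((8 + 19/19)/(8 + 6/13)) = 5199788805120/23111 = 224991943.45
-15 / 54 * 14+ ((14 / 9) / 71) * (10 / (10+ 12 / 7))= -101395 / 26199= -3.87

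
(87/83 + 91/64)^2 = 172160641/28217344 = 6.10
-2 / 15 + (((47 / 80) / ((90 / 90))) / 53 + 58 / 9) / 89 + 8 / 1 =26963431 / 3396240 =7.94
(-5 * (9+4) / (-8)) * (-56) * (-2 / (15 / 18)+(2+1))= -273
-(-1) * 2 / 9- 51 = -457 / 9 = -50.78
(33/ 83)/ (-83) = -33/ 6889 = -0.00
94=94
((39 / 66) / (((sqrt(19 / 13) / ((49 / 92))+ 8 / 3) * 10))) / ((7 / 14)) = 1217307 / 7566460 - 131859 * sqrt(247) / 15132920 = 0.02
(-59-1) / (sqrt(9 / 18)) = -60 * sqrt(2) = -84.85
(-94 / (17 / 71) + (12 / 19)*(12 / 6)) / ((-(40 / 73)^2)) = 336787471 / 258400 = 1303.36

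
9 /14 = 0.64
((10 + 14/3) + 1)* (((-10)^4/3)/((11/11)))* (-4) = -1880000/9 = -208888.89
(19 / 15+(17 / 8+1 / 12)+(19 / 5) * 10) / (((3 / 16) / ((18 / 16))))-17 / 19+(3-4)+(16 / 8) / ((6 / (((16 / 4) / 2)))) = 247.62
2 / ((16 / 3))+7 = 59 / 8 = 7.38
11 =11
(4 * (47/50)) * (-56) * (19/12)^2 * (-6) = 237538/75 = 3167.17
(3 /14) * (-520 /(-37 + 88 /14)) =156 /43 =3.63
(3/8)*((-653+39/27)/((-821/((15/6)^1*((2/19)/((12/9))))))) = 3665/62396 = 0.06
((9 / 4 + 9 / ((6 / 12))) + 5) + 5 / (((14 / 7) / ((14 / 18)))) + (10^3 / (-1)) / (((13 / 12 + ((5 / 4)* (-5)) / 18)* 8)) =-272113 / 1908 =-142.62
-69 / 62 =-1.11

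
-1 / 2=-0.50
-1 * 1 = -1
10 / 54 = 5 / 27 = 0.19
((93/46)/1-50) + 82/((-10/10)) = -5979/46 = -129.98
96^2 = 9216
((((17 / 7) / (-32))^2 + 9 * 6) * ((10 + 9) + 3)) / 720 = 29807723 / 18063360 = 1.65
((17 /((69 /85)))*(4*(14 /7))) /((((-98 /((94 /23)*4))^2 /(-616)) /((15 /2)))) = -89886860800 /4173281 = -21538.66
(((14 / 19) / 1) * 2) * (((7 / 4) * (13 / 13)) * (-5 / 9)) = -245 / 171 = -1.43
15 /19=0.79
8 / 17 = 0.47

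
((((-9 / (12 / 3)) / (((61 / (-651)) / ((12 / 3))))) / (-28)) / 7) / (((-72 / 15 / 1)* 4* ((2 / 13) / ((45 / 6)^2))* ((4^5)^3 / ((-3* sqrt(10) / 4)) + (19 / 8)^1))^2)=-528392826115333548500878375078125 / 609434764785444835668476212050411073976541196288 - 428008080015360000000* sqrt(10) / 148787784371446493083124075207619891107554003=-0.00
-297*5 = -1485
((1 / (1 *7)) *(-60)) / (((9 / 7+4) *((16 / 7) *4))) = -105 / 592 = -0.18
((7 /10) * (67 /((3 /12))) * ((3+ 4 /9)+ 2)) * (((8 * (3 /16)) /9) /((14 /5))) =3283 /54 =60.80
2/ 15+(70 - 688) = -9268/ 15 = -617.87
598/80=299/40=7.48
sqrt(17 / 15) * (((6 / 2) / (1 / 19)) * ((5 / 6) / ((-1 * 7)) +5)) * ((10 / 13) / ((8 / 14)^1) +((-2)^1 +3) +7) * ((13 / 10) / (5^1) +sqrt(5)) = 63099 * sqrt(255) / 1400 +315495 * sqrt(51) / 364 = 6909.52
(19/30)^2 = 361/900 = 0.40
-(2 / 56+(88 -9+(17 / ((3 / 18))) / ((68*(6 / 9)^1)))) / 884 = -569 / 6188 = -0.09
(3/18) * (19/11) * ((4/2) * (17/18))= 323/594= 0.54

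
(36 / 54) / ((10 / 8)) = 8 / 15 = 0.53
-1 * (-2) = 2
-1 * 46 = -46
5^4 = 625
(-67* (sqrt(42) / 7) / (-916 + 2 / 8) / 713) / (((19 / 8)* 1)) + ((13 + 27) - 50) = -10 + 2144* sqrt(42) / 347358627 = -10.00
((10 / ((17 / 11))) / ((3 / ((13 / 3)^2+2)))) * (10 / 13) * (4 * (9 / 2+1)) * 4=1064800 / 351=3033.62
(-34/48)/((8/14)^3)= -5831/1536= -3.80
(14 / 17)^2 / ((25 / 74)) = 14504 / 7225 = 2.01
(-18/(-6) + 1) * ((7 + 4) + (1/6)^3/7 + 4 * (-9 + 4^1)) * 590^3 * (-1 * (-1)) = -1397296026500/189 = -7393100669.31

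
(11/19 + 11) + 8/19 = 12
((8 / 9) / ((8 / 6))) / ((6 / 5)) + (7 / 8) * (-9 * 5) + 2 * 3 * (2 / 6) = -2651 / 72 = -36.82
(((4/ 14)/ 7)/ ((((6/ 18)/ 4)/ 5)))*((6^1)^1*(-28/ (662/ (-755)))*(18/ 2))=9784800/ 2317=4223.05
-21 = -21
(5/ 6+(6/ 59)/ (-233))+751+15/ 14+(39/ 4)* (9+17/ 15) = 1229379833/ 1443435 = 851.70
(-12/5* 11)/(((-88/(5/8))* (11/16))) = 3/11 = 0.27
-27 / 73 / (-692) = 0.00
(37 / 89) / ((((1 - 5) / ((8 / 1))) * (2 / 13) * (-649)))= 481 / 57761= 0.01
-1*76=-76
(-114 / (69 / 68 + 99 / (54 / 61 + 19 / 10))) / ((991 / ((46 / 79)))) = -201949936 / 110224414013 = -0.00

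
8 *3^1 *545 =13080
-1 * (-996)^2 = -992016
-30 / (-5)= 6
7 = 7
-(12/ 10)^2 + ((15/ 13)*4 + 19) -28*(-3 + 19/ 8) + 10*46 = 324789/ 650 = 499.68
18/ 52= 9/ 26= 0.35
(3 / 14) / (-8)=-3 / 112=-0.03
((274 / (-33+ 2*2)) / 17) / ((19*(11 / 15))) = -4110 / 103037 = -0.04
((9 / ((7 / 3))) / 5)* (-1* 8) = -216 / 35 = -6.17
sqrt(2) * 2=2 * sqrt(2)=2.83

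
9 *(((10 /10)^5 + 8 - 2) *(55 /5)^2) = 7623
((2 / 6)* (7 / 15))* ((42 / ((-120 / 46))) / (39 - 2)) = -0.07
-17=-17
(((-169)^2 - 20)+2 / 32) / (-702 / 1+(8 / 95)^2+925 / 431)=-592097660725 / 14518647152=-40.78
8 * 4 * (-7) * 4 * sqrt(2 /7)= -128 * sqrt(14)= -478.93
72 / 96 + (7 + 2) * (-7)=-249 / 4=-62.25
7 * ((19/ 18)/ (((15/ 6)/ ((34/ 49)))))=646/ 315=2.05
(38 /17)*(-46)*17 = -1748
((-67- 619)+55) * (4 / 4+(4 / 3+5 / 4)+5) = -64993 / 12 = -5416.08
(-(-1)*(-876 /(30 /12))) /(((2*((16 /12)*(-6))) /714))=78183 /5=15636.60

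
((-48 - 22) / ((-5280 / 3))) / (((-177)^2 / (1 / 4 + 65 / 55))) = 49 / 26956864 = 0.00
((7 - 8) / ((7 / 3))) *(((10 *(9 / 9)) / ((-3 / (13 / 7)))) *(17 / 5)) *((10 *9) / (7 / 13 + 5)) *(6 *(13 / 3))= 186745 / 49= 3811.12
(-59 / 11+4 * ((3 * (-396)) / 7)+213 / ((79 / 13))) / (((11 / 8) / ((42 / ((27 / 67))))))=-4233222944 / 86031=-49205.79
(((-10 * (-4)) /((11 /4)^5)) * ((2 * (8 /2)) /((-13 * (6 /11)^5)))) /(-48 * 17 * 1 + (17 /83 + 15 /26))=1699840 /427495563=0.00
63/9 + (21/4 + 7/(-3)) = 9.92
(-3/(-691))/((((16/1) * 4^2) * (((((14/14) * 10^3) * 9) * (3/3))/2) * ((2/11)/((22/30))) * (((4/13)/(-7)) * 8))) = -11011/254730240000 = -0.00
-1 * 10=-10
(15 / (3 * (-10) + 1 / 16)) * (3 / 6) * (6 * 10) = -7200 / 479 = -15.03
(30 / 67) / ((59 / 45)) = 1350 / 3953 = 0.34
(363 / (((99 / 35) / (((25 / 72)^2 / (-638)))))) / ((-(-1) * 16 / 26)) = -284375 / 7216128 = -0.04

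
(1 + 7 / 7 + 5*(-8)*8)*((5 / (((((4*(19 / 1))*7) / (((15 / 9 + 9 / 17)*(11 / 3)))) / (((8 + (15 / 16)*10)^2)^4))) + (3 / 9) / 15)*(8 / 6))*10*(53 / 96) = -107647224083150872859803 / 73157050368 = -1471453859083.38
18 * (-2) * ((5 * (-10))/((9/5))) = 1000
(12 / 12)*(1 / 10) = 1 / 10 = 0.10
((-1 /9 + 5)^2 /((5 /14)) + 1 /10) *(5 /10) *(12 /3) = 54289 /405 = 134.05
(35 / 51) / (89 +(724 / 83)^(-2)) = 18346160 / 2379586203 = 0.01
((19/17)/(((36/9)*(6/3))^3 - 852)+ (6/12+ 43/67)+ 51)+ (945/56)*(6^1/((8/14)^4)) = 1001.75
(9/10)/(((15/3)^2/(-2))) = -9/125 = -0.07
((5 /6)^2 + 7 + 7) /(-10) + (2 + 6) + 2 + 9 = 6311 /360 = 17.53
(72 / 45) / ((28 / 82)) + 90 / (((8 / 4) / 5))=8039 / 35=229.69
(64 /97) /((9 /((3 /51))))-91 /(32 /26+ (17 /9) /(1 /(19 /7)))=-1105751641 /77277087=-14.31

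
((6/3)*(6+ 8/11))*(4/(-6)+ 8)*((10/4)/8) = 185/6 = 30.83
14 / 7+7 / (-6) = 0.83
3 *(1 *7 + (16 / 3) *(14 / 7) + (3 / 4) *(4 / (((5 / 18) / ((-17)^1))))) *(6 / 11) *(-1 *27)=403218 / 55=7331.24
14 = 14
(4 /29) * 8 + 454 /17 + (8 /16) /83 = 2276353 /81838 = 27.82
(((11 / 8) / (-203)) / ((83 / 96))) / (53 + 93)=-66 / 1229977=-0.00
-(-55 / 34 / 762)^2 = -3025 / 671224464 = -0.00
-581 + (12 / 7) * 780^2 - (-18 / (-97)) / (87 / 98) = 20525705813 / 19691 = 1042390.22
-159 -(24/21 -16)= -1009/7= -144.14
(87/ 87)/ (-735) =-1/ 735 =-0.00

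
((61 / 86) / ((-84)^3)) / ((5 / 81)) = -183 / 9439360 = -0.00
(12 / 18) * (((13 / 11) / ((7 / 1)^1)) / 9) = 26 / 2079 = 0.01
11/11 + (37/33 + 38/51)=2.87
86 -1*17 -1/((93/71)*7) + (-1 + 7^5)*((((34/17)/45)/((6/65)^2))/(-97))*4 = -2015269156/568323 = -3545.99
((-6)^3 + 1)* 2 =-430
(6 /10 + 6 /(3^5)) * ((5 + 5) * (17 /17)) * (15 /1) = 2530 /27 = 93.70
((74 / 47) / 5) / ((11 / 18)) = 1332 / 2585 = 0.52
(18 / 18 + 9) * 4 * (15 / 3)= 200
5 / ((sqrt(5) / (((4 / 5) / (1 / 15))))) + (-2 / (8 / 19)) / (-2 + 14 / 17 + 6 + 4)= -323 / 600 + 12 * sqrt(5)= 26.29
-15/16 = -0.94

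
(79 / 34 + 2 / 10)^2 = 184041 / 28900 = 6.37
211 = 211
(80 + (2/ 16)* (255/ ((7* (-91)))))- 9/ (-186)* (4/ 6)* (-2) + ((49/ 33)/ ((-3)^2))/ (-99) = 79.88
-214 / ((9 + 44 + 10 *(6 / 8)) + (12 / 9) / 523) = -671532 / 189857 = -3.54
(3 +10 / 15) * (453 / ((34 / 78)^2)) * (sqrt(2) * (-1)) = -2526381 * sqrt(2) / 289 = -12362.78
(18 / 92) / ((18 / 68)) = 17 / 23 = 0.74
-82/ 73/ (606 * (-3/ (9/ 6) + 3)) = -41/ 22119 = -0.00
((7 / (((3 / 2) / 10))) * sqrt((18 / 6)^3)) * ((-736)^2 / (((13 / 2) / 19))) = 2881822720 * sqrt(3) / 13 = 383958720.73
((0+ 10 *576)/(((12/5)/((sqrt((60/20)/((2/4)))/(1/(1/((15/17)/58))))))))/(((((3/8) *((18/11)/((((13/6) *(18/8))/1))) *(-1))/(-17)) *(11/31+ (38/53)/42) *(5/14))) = 192972541762 *sqrt(6)/1203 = 392921248.28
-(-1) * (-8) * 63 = -504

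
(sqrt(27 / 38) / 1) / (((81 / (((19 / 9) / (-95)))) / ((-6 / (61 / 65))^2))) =-1690 * sqrt(114) / 1908873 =-0.01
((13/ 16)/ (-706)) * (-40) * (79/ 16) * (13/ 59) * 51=3404505/ 1332928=2.55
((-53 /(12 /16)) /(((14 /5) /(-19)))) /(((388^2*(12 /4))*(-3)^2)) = 0.00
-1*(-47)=47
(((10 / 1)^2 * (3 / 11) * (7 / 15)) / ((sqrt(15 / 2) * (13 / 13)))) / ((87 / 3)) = 28 * sqrt(30) / 957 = 0.16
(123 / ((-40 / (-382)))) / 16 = 23493 / 320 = 73.42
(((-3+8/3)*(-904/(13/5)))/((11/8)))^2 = 1307545600/184041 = 7104.64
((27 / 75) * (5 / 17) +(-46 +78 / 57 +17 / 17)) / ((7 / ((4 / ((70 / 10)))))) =-40168 / 11305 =-3.55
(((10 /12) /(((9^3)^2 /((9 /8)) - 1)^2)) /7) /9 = 5 /84351931101018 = 0.00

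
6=6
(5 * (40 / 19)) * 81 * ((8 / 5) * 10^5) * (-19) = -2592000000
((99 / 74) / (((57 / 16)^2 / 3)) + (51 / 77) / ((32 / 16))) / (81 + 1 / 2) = 1331703 / 167643707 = 0.01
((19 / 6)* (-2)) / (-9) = 19 / 27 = 0.70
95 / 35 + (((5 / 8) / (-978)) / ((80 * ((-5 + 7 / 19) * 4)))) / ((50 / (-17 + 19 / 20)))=279076849769 / 102817792000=2.71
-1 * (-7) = 7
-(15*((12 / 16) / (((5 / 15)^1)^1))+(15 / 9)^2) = -1315 / 36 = -36.53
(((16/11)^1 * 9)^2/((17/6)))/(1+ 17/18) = 2239488/71995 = 31.11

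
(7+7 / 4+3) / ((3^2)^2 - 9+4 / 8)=47 / 290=0.16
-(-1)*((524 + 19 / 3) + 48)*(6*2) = 6940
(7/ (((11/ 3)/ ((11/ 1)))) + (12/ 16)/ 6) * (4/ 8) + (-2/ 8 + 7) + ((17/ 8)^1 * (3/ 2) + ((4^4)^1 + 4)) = 561/ 2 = 280.50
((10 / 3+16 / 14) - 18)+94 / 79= -20462 / 1659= -12.33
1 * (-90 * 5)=-450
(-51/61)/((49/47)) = -2397/2989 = -0.80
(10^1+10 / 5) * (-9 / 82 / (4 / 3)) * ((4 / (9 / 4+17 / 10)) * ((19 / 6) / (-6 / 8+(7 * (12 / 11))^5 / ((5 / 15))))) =-440635536 / 10836603522631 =-0.00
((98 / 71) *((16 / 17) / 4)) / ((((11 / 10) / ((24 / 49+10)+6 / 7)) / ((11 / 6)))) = 22240 / 3621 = 6.14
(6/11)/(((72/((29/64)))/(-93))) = -899/2816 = -0.32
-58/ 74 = -29/ 37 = -0.78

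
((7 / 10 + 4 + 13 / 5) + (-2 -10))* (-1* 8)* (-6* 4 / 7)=-4512 / 35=-128.91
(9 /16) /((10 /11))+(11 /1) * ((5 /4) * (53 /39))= 120461 /6240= 19.30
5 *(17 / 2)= 85 / 2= 42.50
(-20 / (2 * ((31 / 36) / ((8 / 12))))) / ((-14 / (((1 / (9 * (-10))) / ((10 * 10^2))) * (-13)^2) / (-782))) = 66079 / 81375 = 0.81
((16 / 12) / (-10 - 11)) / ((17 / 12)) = -0.04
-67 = -67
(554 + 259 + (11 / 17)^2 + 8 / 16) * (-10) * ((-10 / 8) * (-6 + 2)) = -11761125 / 289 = -40695.93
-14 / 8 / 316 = -7 / 1264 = -0.01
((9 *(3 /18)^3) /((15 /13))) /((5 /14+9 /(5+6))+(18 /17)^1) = 17017 /1052820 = 0.02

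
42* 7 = 294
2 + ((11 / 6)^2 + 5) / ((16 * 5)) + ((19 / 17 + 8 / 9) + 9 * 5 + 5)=2649277 / 48960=54.11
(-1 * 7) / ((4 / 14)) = -49 / 2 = -24.50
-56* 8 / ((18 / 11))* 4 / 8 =-1232 / 9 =-136.89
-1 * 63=-63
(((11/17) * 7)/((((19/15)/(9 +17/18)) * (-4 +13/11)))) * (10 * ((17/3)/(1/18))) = -7580650/589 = -12870.37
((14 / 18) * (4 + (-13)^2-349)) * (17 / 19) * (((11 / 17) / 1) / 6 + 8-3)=-320936 / 513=-625.61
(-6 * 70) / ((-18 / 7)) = 490 / 3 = 163.33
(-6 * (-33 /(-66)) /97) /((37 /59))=-177 /3589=-0.05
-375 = -375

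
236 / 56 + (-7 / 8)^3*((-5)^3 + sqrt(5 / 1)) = 315229 / 3584- 343*sqrt(5) / 512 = 86.46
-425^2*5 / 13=-903125 / 13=-69471.15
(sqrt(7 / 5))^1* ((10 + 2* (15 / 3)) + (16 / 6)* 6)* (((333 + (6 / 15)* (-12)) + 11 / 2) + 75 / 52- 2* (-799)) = 4523553* sqrt(35) / 325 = 82343.69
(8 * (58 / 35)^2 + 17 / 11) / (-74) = -316857 / 997150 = -0.32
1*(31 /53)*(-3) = -93 /53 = -1.75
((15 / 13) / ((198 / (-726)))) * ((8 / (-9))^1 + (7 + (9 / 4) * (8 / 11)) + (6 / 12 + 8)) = -16085 / 234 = -68.74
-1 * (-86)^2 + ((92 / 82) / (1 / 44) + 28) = -300064 / 41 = -7318.63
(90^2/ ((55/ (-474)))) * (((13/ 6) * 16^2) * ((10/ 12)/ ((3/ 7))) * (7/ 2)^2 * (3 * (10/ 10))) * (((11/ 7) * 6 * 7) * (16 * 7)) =-20452555468800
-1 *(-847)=847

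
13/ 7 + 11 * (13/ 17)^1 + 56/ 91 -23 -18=-46589/ 1547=-30.12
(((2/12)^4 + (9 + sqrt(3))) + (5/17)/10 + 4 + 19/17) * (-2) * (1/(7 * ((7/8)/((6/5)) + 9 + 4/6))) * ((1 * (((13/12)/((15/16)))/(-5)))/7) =0.01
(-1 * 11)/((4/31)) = -341/4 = -85.25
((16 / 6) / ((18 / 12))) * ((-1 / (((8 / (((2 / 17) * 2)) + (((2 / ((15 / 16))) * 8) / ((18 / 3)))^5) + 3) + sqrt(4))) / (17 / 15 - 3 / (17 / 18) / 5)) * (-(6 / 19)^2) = 3011499000000 / 1905233301885821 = 0.00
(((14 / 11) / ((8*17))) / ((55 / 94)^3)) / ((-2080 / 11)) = -726761 / 2941510000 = -0.00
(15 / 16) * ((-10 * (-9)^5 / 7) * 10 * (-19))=-420724125 / 28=-15025861.61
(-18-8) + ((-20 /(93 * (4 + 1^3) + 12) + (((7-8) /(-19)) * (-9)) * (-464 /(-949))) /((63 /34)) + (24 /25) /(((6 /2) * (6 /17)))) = -341919990014 /13546239525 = -25.24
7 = 7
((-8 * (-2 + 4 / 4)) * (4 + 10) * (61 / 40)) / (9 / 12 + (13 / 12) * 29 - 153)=-5124 / 3625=-1.41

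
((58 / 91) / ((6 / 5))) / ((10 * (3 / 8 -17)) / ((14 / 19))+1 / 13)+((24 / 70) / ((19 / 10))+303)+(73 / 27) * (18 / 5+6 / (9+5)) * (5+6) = 6598193222 / 15598905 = 422.99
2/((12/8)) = 4/3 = 1.33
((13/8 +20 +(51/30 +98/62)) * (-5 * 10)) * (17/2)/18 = -2625055/4464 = -588.05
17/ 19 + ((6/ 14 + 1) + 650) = 86759/ 133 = 652.32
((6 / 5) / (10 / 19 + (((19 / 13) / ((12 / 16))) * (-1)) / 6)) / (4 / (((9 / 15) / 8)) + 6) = 20007 / 199360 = 0.10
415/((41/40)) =16600/41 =404.88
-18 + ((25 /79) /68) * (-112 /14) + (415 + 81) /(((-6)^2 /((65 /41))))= 3.81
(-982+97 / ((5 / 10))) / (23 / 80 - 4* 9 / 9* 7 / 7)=63040 / 297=212.26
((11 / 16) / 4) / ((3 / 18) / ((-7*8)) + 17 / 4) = 231 / 5708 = 0.04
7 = 7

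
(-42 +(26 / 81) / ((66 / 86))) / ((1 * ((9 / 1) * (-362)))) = 55574 / 4354317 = 0.01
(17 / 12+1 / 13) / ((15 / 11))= 2563 / 2340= 1.10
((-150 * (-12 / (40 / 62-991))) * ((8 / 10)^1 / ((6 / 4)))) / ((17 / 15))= -0.86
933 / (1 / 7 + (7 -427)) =-6531 / 2939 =-2.22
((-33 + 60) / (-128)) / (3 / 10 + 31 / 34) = -2295 / 13184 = -0.17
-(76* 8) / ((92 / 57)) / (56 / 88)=-95304 / 161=-591.95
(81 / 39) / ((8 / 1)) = 27 / 104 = 0.26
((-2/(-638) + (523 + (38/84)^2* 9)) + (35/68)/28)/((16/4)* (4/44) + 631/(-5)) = -11157629155/2675049552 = -4.17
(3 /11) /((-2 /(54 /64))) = -81 /704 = -0.12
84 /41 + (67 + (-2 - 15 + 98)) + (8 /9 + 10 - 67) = 34663 /369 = 93.94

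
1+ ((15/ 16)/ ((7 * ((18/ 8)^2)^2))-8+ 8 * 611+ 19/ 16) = 1195863815/ 244944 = 4882.19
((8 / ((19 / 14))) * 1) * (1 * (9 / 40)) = 1.33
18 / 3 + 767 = 773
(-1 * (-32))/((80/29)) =58/5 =11.60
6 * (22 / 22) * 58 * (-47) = -16356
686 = 686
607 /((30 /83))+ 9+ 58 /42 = 354847 /210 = 1689.75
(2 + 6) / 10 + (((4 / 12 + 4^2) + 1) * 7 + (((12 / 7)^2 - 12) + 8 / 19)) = 1584932 / 13965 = 113.49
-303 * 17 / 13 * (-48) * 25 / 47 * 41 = 253429200 / 611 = 414777.74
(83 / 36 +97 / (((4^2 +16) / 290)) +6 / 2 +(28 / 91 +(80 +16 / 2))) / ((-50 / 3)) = -1820849 / 31200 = -58.36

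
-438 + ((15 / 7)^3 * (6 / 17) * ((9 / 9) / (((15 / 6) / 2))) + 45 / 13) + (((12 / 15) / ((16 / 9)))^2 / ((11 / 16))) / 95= -855031643832 / 1980353375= -431.76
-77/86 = -0.90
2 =2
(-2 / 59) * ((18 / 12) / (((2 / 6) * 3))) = -3 / 59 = -0.05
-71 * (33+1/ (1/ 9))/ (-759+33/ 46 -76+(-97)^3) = 137172/ 42021335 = 0.00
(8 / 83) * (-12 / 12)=-8 / 83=-0.10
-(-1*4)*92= 368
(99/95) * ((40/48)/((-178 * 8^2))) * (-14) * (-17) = -3927/216448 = -0.02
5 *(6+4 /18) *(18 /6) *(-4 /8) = -140 /3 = -46.67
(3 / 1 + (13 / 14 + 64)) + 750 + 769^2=592178.93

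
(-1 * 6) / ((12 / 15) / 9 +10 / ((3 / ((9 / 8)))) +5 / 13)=-14040 / 9883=-1.42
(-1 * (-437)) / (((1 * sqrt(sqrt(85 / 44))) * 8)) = 437 * 11^(1 / 4) * sqrt(2) * 85^(3 / 4) / 680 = 46.33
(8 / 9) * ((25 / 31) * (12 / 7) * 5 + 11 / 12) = 40774 / 5859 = 6.96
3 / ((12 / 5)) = 5 / 4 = 1.25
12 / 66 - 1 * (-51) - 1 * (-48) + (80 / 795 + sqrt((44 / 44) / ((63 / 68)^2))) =3686189 / 36729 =100.36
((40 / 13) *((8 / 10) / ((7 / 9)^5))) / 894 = 314928 / 32555159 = 0.01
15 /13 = 1.15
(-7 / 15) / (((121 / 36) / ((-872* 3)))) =363.21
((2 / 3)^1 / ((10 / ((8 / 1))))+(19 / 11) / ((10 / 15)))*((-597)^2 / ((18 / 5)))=40828631 / 132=309307.81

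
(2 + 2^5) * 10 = 340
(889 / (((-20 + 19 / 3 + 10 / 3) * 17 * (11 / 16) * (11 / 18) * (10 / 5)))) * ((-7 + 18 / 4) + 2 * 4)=-192024 / 5797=-33.12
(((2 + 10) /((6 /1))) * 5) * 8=80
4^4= 256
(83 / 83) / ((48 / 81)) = 27 / 16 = 1.69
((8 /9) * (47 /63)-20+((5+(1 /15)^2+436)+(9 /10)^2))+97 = 519.48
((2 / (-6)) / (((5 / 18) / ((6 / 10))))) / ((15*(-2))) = 0.02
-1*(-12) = 12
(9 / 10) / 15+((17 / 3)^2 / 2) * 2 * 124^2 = 222183227 / 450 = 493740.50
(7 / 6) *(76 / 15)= 5.91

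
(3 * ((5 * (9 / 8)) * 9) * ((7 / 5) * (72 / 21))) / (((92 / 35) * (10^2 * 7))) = 729 / 1840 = 0.40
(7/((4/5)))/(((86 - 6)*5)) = 7/320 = 0.02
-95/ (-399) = 0.24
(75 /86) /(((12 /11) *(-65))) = -55 /4472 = -0.01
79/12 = 6.58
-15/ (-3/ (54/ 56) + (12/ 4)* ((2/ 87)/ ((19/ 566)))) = 14.20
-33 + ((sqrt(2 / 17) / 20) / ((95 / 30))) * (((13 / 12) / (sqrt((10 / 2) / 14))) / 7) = -33 + 13 * sqrt(595) / 226100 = -33.00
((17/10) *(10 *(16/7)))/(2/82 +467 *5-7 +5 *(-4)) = 0.02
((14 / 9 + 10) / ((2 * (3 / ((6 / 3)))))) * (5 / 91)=40 / 189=0.21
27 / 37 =0.73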